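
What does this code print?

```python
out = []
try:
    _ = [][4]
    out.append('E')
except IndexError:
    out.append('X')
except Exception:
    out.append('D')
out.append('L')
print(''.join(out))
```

Execution trace: 'X' (except IndexError) → 'L' (after the try/except). Output: XL

Answer: XL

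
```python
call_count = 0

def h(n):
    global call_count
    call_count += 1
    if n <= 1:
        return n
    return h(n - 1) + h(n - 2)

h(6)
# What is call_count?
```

Calls(n) = 1 + Calls(n-1) + Calls(n-2); Calls(0)=Calls(1)=1. For n=6 this gives 25.

Answer: 25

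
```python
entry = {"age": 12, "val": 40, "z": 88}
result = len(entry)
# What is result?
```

Trace:
`entry = {"age": 12, "val": 40, "z": 88}` → entry = {'age': 12, 'val': 40, 'z': 88}
`result = len(entry)` → result = 3
So result = 3

Answer: 3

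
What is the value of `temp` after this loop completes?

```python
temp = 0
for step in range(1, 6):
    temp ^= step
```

XOR of 1 to 5
`temp` takes the values: 0 → 1 → 3 → 0 → 4 → 1

Answer: 1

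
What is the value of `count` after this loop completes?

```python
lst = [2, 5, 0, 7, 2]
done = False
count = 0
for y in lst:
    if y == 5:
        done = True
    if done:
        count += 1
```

Count elements after first 5 in [2, 5, 0, 7, 2]
`count` takes the values: 0 → 1 → 2 → 3 → 4

Answer: 4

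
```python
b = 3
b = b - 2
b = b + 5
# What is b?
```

Trace:
`b = 3` → b = 3
`b = b - 2` → b = 1
`b = b + 5` → b = 6
So b = 6

Answer: 6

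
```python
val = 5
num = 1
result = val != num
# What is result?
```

Trace:
`val = 5` → val = 5
`num = 1` → num = 1
`result = val != num` → result = True
So result = True

Answer: True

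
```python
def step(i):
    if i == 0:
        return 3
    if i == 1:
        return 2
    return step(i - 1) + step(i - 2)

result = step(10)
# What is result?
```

Build up from base cases: step(0)=3, step(1)=2, step(2)=5, step(3)=7, step(4)=12, step(5)=19, step(6)=31, ..., step(10)=212

Answer: 212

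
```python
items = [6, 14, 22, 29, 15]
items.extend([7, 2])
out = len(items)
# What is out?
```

Trace:
`items = [6, 14, 22, 29, 15]` → items = [6, 14, 22, 29, 15]
`items.extend([7, 2])` → items = [6, 14, 22, 29, 15, 7, 2]
`out = len(items)` → out = 7
So out = 7

Answer: 7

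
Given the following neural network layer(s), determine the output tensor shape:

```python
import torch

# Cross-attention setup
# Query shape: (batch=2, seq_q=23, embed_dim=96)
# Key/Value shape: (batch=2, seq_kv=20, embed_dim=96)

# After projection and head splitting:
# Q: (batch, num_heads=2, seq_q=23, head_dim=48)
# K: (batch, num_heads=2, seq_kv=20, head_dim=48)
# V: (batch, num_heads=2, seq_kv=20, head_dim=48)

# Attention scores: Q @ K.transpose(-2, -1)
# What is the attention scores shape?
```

Input: (2, 23, 96) -> Output: (2, 2, 23, 20)

Answer: (2, 2, 23, 20)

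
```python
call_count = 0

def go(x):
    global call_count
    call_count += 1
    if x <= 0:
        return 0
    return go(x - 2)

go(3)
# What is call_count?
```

Linear recursion stepping by 2: 3 calls from x=3 down to ≤0.

Answer: 3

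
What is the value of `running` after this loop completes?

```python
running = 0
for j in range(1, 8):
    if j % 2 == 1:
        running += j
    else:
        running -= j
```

Add odd, subtract even
`running` takes the values: 0 → 1 → -1 → 2 → -2 → 3 → -3 → 4

Answer: 4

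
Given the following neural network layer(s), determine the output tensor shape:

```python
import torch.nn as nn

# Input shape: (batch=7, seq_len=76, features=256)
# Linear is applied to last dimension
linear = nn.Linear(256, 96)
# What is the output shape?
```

Input: (7, 76, 256) -> Output: (7, 76, 96)

Answer: (7, 76, 96)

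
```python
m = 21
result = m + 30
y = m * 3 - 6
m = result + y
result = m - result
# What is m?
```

Trace:
`m = 21` → m = 21
`result = m + 30` → result = 51
`y = m * 3 - 6` → y = 57
`m = result + y` → m = 108
`result = m - result` → result = 57
So m = 108

Answer: 108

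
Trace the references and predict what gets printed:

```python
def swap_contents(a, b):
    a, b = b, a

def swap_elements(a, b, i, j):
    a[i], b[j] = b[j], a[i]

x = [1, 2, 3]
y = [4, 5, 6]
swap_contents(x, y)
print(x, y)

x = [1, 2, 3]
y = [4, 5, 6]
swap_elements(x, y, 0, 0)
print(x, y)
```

Key concept: parameter rebinding vs mutation.
Step by step:
`x = [1, 2, 3]` → x = [1, 2, 3]
`y = [4, 5, 6]` → y = [4, 5, 6]
`swap_contents(x, y)` → no visible change to tracked variables
`print(x, y)` → prints [1, 2, 3] [4, 5, 6]
`x = [1, 2, 3]` → x = [1, 2, 3]
`y = [4, 5, 6]` → y = [4, 5, 6]
`swap_elements(x, y, 0, 0)` → x = [4, 2, 3]; y = [1, 5, 6]
`print(x, y)` → prints [4, 2, 3] [1, 5, 6]

Answer:
[1, 2, 3] [4, 5, 6]
[4, 2, 3] [1, 5, 6]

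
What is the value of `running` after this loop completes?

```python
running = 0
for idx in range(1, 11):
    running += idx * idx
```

Sum of squares 1² to 10² = 385
`running` takes the values: 0 → 1 → 5 → 14 → 30 → 55 → 91 → 140 → 204 → 285 → 385

Answer: 385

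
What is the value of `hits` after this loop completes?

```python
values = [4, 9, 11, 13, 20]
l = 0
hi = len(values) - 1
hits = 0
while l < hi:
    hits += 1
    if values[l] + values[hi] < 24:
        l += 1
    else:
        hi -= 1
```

Steps to find pair summing to 24
`hits` takes the values: 0 → 1 → 2 → 3 → 4

Answer: 4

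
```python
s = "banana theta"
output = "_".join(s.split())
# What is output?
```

Trace:
`s = "banana theta"` → s = 'banana theta'
`output = "_".join(s.split())` → output = 'banana_theta'
So output = 'banana_theta'

Answer: 'banana_theta'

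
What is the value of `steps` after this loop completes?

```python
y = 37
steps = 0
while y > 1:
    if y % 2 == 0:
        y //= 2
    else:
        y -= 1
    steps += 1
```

Steps to reduce 37 to 1
`steps` takes the values: 0 → 1 → 2 → 3 → 4 → 5 → 6 → 7

Answer: 7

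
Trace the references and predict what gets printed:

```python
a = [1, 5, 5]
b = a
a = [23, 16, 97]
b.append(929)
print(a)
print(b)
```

Key concept: rebinding vs mutation: a is rebound to a new list, b still points at the original.
Step by step:
`a = [1, 5, 5]` → a = [1, 5, 5]
`b = a` → b = [1, 5, 5] (same object as a)
`a = [23, 16, 97]` → a = [23, 16, 97]
`b.append(929)` → b = [1, 5, 5, 929]
`print(a)` → prints [23, 16, 97]
`print(b)` → prints [1, 5, 5, 929]

Answer:
[23, 16, 97]
[1, 5, 5, 929]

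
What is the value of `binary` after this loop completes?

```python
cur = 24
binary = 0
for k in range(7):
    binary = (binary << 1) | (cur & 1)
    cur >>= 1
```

Reverse lowest 7 bits of 24
`binary` takes the values: 0 → 1 → 3 → 6 → 12

Answer: 12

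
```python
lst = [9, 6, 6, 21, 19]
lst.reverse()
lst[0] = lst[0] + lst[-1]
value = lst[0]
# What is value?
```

Trace:
`lst = [9, 6, 6, 21, 19]` → lst = [9, 6, 6, 21, 19]
`lst.reverse()` → lst = [19, 21, 6, 6, 9]
`lst[0] = lst[0] + lst[-1]` → lst = [28, 21, 6, 6, 9]
`value = lst[0]` → value = 28
So value = 28

Answer: 28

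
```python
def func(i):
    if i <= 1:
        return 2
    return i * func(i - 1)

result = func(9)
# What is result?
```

func(9) = 9 * 8 * 7 * 6 * 5 * 4 * 3 * 2 * 2 = 725760

Answer: 725760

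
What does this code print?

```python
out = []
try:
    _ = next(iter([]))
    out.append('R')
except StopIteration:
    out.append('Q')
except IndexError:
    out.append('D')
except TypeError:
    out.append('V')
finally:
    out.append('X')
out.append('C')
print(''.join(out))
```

Execution trace: 'Q' (except StopIteration) → 'X' (finally) → 'C' (after the try/except). Output: QXC

Answer: QXC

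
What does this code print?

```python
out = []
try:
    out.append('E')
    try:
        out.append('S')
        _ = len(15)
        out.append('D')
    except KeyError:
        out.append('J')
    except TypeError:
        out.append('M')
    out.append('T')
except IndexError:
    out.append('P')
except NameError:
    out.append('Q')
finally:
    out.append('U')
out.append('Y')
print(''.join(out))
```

Execution trace: 'E' (try body) → 'S' (inner try body) → 'M' (inner except TypeError) → 'T' (try body, no exception) → 'U' (finally) → 'Y' (after the try/except). Output: ESMTUY

Answer: ESMTUY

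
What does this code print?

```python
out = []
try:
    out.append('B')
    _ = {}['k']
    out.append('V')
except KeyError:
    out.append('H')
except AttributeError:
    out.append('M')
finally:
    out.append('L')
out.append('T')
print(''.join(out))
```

Execution trace: 'B' (try body) → 'H' (except KeyError) → 'L' (finally) → 'T' (after the try/except). Output: BHLT

Answer: BHLT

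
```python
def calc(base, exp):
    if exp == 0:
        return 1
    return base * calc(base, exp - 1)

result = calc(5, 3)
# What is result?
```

calc(5, 3) = 5 * 5 * 5 = 125

Answer: 125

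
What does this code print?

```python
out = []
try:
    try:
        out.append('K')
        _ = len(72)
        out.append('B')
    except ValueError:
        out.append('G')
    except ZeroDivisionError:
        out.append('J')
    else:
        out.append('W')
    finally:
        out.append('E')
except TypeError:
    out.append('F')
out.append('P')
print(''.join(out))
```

Execution trace: 'K' (try body) → 'E' (finally) → 'F' (outer except TypeError) → 'P' (after the try/except). Output: KEFP

Answer: KEFP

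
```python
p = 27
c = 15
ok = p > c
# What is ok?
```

Trace:
`p = 27` → p = 27
`c = 15` → c = 15
`ok = p > c` → ok = True
So ok = True

Answer: True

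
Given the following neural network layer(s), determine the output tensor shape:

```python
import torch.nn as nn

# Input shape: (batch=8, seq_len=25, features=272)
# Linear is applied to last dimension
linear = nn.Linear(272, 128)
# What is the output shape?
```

Input: (8, 25, 272) -> Output: (8, 25, 128)

Answer: (8, 25, 128)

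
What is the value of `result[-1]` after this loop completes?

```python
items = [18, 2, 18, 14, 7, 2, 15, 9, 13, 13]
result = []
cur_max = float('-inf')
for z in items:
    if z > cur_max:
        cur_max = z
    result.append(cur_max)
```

Running max ends at 18
`result` takes the values: [] → [18] → [18, 18] → [18, 18, 18] → [18, 18, 18, 18] → [18, 18, 18, 18, 18] → [18, 18, 18, 18, 18, 18] → [18, 18, 18, 18, 18, 18, 18] → [18, 18, 18, 18, 18, 18, 18, 18] → [18, 18, 18, 18, 18, 18, 18, 18, 18] → [18, 18, 18, 18, 18, 18, 18, 18, 18, 18]
So `result[-1]` = 18

Answer: 18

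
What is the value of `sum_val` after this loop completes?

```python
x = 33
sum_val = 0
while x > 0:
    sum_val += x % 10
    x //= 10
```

Sum digits of 33
`sum_val` takes the values: 0 → 3 → 6

Answer: 6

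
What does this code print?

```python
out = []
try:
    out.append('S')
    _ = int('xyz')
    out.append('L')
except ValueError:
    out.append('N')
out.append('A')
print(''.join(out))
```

Execution trace: 'S' (try body) → 'N' (except ValueError) → 'A' (after the try/except). Output: SNA

Answer: SNA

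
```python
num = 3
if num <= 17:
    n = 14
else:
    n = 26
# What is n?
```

Trace:
`num = 3` → num = 3
`if num <= 17: ...` → num <= 17 is True → n = 14
So n = 14

Answer: 14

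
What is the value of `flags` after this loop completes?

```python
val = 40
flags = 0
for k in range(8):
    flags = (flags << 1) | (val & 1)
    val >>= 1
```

Reverse lowest 8 bits of 40
`flags` takes the values: 0 → 1 → 2 → 5 → 10 → 20

Answer: 20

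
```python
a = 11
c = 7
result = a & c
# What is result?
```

Trace:
`a = 11` → a = 11
`c = 7` → c = 7
`result = a & c` → result = 3
So result = 3

Answer: 3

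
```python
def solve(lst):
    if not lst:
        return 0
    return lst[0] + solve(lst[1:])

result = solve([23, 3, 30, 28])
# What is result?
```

23 + 3 + 30 + 28 + 0 = 84

Answer: 84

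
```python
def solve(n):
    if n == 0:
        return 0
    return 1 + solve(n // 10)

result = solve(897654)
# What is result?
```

Count of digits of 897654: 6

Answer: 6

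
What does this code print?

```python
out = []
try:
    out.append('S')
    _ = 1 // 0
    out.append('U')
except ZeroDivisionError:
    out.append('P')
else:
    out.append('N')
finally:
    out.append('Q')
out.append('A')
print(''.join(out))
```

Execution trace: 'S' (try body) → 'P' (except ZeroDivisionError) → 'Q' (finally) → 'A' (after the try/except). Output: SPQA

Answer: SPQA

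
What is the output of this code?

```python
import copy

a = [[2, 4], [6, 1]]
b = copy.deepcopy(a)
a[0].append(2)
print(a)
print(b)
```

Key concept: deep copy is fully independent.
Step by step:
`a = [[2, 4], [6, 1]]` → a = [[2, 4], [6, 1]]
`b = copy.deepcopy(a)` → b = [[2, 4], [6, 1]]
`a[0].append(2)` → a = [[2, 4, 2], [6, 1]]
`print(a)` → prints [[2, 4, 2], [6, 1]]
`print(b)` → prints [[2, 4], [6, 1]]

Answer:
[[2, 4, 2], [6, 1]]
[[2, 4], [6, 1]]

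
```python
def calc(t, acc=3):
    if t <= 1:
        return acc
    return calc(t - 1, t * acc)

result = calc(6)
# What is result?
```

Accumulator trace (n, acc): (6, 3) -> (5, 18) -> (4, 90) -> (3, 360) -> (2, 1080) -> (1, 2160) -> return 2160

Answer: 2160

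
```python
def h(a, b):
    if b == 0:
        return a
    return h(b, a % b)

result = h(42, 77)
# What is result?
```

h(42, 77) -> h(77, 42) -> h(42, 35) -> h(35, 7) -> h(7, 0) -> 7

Answer: 7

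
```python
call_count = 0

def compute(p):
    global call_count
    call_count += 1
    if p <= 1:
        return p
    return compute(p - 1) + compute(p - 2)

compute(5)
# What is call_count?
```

Calls(p) = 1 + Calls(p-1) + Calls(p-2); Calls(0)=Calls(1)=1. For p=5 this gives 15.

Answer: 15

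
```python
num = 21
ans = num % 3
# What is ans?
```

Trace:
`num = 21` → num = 21
`ans = num % 3` → ans = 0
So ans = 0

Answer: 0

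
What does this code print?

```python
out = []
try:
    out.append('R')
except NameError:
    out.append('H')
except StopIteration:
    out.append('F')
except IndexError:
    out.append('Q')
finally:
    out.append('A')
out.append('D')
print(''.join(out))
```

Execution trace: 'R' (try body, no exception) → 'A' (finally) → 'D' (after the try/except). Output: RAD

Answer: RAD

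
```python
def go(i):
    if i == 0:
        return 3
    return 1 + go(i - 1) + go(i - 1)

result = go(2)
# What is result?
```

go(i) = 1 + 2·go(i-1), go(0)=3. Closed form: (3+1)·2^2 - 1 = 15.

Answer: 15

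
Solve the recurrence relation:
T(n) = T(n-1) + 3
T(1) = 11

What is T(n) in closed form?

Unrolling: T(n) = T(1) + 3·(n-1) = 11 + 3(n-1) = 3n + 8.

Answer: T(n) = 3n + 8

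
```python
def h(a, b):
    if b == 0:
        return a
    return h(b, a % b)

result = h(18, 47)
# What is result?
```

h(18, 47) -> h(47, 18) -> h(18, 11) -> h(11, 7) -> h(7, 4) -> h(4, 3) -> h(3, 1) -> h(1, 0) -> 1

Answer: 1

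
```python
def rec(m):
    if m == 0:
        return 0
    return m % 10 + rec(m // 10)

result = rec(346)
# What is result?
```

Sum of digits of 346: 6 + 4 + 3 = 13

Answer: 13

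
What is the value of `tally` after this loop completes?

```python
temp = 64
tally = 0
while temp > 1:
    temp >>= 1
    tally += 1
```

Count right shifts until 1
`tally` takes the values: 0 → 1 → 2 → 3 → 4 → 5 → 6

Answer: 6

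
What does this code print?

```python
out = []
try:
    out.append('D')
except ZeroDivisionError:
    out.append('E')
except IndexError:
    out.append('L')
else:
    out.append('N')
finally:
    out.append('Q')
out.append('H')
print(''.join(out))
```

Execution trace: 'D' (try body, no exception) → 'N' (else) → 'Q' (finally) → 'H' (after the try/except). Output: DNQH

Answer: DNQH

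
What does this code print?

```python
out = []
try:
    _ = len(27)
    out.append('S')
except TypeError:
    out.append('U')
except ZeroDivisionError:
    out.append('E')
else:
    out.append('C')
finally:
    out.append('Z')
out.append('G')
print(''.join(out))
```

Execution trace: 'U' (except TypeError) → 'Z' (finally) → 'G' (after the try/except). Output: UZG

Answer: UZG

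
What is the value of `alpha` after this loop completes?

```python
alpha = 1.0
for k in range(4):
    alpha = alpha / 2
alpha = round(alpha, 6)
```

Halving LR 4 times: 1 / 2^4
`alpha` takes the values: 1.0 → 0.5 → 0.25 → 0.125 → 0.0625

Answer: 0.0625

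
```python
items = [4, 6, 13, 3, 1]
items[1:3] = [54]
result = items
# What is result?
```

Trace:
`items = [4, 6, 13, 3, 1]` → items = [4, 6, 13, 3, 1]
`items[1:3] = [54]` → items = [4, 54, 3, 1]
`result = items` → result = [4, 54, 3, 1]
So result = [4, 54, 3, 1]

Answer: [4, 54, 3, 1]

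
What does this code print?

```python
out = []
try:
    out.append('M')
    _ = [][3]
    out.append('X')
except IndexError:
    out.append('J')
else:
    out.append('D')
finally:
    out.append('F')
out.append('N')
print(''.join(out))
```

Execution trace: 'M' (try body) → 'J' (except IndexError) → 'F' (finally) → 'N' (after the try/except). Output: MJFN

Answer: MJFN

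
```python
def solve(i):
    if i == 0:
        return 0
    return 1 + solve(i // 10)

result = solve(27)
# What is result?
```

Count of digits of 27: 2

Answer: 2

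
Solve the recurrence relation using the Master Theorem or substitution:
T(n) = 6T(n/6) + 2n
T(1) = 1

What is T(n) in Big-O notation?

By Master Theorem: a=6, b=6, f(n)=2n. Since log_6(6) = 1 and f(n) = Θ(n^1), Case 2 applies. T(n) = O(n log n).

Answer: O(n log n)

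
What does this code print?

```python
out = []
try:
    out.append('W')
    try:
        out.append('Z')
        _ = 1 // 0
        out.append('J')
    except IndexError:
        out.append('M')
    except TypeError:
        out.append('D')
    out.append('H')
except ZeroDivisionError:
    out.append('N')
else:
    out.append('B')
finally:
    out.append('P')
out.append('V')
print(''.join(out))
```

Execution trace: 'W' (try body) → 'Z' (inner try body) → 'N' (except ZeroDivisionError) → 'P' (finally) → 'V' (after the try/except). Output: WZNPV

Answer: WZNPV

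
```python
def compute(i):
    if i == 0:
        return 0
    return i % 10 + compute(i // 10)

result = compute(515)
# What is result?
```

Sum of digits of 515: 5 + 1 + 5 = 11

Answer: 11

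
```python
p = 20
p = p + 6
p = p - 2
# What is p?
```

Trace:
`p = 20` → p = 20
`p = p + 6` → p = 26
`p = p - 2` → p = 24
So p = 24

Answer: 24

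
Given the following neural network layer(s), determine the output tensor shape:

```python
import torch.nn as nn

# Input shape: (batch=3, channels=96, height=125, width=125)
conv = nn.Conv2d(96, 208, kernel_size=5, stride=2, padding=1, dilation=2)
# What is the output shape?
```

Input: (3, 96, 125, 125) -> Output: (3, 208, 60, 60)

Answer: (3, 208, 60, 60)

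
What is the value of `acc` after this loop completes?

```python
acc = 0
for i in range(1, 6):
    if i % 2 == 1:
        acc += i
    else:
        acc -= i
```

Add odd, subtract even
`acc` takes the values: 0 → 1 → -1 → 2 → -2 → 3

Answer: 3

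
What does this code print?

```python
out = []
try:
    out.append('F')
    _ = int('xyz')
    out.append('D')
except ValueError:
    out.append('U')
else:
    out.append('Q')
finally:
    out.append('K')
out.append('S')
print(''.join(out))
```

Execution trace: 'F' (try body) → 'U' (except ValueError) → 'K' (finally) → 'S' (after the try/except). Output: FUKS

Answer: FUKS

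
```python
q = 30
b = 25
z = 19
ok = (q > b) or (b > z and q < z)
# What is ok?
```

Trace:
`q = 30` → q = 30
`b = 25` → b = 25
`z = 19` → z = 19
`ok = (q > b) or (b > z and q < z)` → ok = True
So ok = True

Answer: True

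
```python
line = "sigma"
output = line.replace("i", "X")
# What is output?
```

Trace:
`line = "sigma"` → line = 'sigma'
`output = line.replace("i", "X")` → output = 'sXgma'
So output = 'sXgma'

Answer: 'sXgma'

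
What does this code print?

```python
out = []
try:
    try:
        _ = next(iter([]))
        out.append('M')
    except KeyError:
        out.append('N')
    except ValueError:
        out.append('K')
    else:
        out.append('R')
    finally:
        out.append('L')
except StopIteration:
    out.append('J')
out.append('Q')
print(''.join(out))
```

Execution trace: 'L' (finally) → 'J' (outer except StopIteration) → 'Q' (after the try/except). Output: LJQ

Answer: LJQ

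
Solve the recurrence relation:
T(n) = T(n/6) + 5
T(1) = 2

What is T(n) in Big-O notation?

Each step divides n by 6 and adds 5. After log_6(n) steps we reach T(1)=2. So T(n) = 5·log_6(n) + 2 = O(log n).

Answer: O(log n)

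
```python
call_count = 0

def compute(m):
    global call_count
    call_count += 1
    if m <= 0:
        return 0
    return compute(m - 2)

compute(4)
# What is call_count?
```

Linear recursion stepping by 2: 3 calls from m=4 down to ≤0.

Answer: 3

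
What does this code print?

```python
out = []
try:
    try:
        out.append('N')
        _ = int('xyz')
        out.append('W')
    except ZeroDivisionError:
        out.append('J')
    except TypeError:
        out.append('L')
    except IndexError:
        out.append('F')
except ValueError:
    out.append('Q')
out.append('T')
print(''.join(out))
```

Execution trace: 'N' (try body) → 'Q' (outer except ValueError) → 'T' (after the try/except). Output: NQT

Answer: NQT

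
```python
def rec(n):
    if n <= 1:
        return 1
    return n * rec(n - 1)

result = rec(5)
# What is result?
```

rec(5) = 5 * 4 * 3 * 2 * 1 = 120

Answer: 120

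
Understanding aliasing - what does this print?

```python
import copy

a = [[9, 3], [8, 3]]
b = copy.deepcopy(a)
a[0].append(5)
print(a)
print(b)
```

Key concept: deep copy is fully independent.
Step by step:
`a = [[9, 3], [8, 3]]` → a = [[9, 3], [8, 3]]
`b = copy.deepcopy(a)` → b = [[9, 3], [8, 3]]
`a[0].append(5)` → a = [[9, 3, 5], [8, 3]]
`print(a)` → prints [[9, 3, 5], [8, 3]]
`print(b)` → prints [[9, 3], [8, 3]]

Answer:
[[9, 3, 5], [8, 3]]
[[9, 3], [8, 3]]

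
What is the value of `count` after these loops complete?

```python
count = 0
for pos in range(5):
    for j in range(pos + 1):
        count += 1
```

Triangle: 1 + 2 + ... + 5
`count` takes the values: 0 → 1 → 2 → 3 → 4 → 5 → 6 → 7 → 8 → 9 → 10 → 11 → 12 → 13 → 14 → 15

Answer: 15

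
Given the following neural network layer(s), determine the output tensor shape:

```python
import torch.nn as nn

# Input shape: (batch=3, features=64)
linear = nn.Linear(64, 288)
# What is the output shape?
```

Input: (3, 64) -> Output: (3, 288)

Answer: (3, 288)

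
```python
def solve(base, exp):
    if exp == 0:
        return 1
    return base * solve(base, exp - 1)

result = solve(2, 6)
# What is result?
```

solve(2, 6) = 2 * 2 * 2 * 2 * 2 * 2 = 64

Answer: 64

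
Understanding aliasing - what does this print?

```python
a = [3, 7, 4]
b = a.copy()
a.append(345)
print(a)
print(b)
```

Key concept: list.copy() creates independent copy.
Step by step:
`a = [3, 7, 4]` → a = [3, 7, 4]
`b = a.copy()` → b = [3, 7, 4]
`a.append(345)` → a = [3, 7, 4, 345]
`print(a)` → prints [3, 7, 4, 345]
`print(b)` → prints [3, 7, 4]

Answer:
[3, 7, 4, 345]
[3, 7, 4]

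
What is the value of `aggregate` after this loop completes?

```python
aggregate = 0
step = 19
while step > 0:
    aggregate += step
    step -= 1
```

Sum 19 down to 1
`aggregate` takes the values: 0 → 19 → 37 → 54 → 70 → 85 → 99 → 112 → 124 → 135 → 145 → 154 → 162 → 169 → 175 → 180 → 184 → 187 → 189 → 190

Answer: 190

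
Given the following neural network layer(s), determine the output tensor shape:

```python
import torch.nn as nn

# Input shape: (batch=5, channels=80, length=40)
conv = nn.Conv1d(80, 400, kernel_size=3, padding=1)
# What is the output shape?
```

Input: (5, 80, 40) -> Output: (5, 400, 40)

Answer: (5, 400, 40)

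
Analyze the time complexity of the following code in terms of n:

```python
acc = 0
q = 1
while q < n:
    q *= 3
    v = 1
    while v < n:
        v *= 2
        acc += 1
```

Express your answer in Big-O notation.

Each loop level contributes: log n × log n. Multiplying the contributions gives O(log² n).

Answer: O(log² n)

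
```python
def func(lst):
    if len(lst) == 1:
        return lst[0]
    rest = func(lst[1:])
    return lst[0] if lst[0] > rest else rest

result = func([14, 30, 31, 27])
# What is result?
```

Recursive max over [14, 30, 31, 27] = 31

Answer: 31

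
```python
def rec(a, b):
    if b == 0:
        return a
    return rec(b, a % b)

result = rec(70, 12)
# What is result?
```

rec(70, 12) -> rec(12, 10) -> rec(10, 2) -> rec(2, 0) -> 2

Answer: 2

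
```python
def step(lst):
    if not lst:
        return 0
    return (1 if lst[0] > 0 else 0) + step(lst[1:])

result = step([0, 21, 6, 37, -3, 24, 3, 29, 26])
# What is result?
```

Count of positive elements in [0, 21, 6, 37, -3, 24, 3, 29, 26] = 7

Answer: 7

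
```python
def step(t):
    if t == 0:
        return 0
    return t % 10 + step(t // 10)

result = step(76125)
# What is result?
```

Sum of digits of 76125: 5 + 2 + 1 + 6 + 7 = 21

Answer: 21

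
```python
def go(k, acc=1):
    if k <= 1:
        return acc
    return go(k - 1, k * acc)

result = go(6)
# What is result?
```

Accumulator trace (n, acc): (6, 1) -> (5, 6) -> (4, 30) -> (3, 120) -> (2, 360) -> (1, 720) -> return 720

Answer: 720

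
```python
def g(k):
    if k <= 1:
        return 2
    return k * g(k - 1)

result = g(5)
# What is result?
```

g(5) = 5 * 4 * 3 * 2 * 2 = 240

Answer: 240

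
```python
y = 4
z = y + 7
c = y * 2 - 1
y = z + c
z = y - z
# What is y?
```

Trace:
`y = 4` → y = 4
`z = y + 7` → z = 11
`c = y * 2 - 1` → c = 7
`y = z + c` → y = 18
`z = y - z` → z = 7
So y = 18

Answer: 18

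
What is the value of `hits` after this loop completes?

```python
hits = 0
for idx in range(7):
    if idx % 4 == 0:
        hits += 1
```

Count numbers divisible by 4 in range(7)
`hits` takes the values: 0 → 1 → 2

Answer: 2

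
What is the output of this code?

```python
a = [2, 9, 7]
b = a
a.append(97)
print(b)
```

Key concept: basic list aliasing.
Step by step:
`a = [2, 9, 7]` → a = [2, 9, 7]
`b = a` → b = [2, 9, 7] (same object as a)
`a.append(97)` → a = [2, 9, 7, 97] (same object as b); b = [2, 9, 7, 97] (same object as a)
`print(b)` → prints [2, 9, 7, 97]

Answer: [2, 9, 7, 97]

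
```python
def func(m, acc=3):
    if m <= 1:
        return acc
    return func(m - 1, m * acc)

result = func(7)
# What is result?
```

Accumulator trace (n, acc): (7, 3) -> (6, 21) -> (5, 126) -> (4, 630) -> (3, 2520) -> (2, 7560) -> (1, 15120) -> return 15120

Answer: 15120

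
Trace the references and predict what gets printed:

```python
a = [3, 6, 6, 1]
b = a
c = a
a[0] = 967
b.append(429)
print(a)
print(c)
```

Key concept: multiple aliases.
Step by step:
`a = [3, 6, 6, 1]` → a = [3, 6, 6, 1]
`b = a` → b = [3, 6, 6, 1] (same object as a)
`c = a` → c = [3, 6, 6, 1] (same object as a, b)
`a[0] = 967` → a = [967, 6, 6, 1] (same object as b, c); b = [967, 6, 6, 1] (same object as a, c); c = [967, 6, 6, 1] (same object as a, b)
`b.append(429)` → a = [967, 6, 6, 1, 429] (same object as b, c); b = [967, 6, 6, 1, 429] (same object as a, c); c = [967, 6, 6, 1, 429] (same object as a, b)
`print(a)` → prints [967, 6, 6, 1, 429]
`print(c)` → prints [967, 6, 6, 1, 429]

Answer:
[967, 6, 6, 1, 429]
[967, 6, 6, 1, 429]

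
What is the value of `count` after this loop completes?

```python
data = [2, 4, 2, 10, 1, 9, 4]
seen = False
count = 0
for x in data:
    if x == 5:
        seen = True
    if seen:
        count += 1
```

Count elements after first 5 in [2, 4, 2, 10, 1, 9, 4]
`count` takes the values: 0

Answer: 0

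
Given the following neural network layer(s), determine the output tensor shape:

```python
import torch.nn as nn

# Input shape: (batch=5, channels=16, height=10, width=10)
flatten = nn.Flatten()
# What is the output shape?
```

Input: (5, 16, 10, 10) -> Output: (5, 1600)

Answer: (5, 1600)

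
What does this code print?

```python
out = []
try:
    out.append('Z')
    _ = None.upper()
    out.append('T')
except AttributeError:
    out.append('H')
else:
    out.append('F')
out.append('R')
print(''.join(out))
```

Execution trace: 'Z' (try body) → 'H' (except AttributeError) → 'R' (after the try/except). Output: ZHR

Answer: ZHR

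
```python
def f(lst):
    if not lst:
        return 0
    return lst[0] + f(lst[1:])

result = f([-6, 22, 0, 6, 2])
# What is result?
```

(-6) + 22 + 0 + 6 + 2 + 0 = 24

Answer: 24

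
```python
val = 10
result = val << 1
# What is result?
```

Trace:
`val = 10` → val = 10
`result = val << 1` → result = 20
So result = 20

Answer: 20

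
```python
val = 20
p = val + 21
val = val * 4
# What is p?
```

Trace:
`val = 20` → val = 20
`p = val + 21` → p = 41
`val = val * 4` → val = 80
So p = 41

Answer: 41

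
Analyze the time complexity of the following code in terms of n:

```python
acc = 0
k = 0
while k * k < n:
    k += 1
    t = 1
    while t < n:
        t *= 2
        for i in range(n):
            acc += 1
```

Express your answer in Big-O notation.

Each loop level contributes: √n × log n × n. Multiplying the contributions gives O(n√n log n).

Answer: O(n√n log n)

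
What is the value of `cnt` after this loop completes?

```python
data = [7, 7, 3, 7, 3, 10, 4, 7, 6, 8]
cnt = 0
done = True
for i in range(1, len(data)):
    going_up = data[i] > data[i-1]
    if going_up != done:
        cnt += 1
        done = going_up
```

Count direction changes in [7, 7, 3, 7, 3, 10, 4, 7, 6, 8]
`cnt` takes the values: 0 → 1 → 2 → 3 → 4 → 5 → 6 → 7 → 8

Answer: 8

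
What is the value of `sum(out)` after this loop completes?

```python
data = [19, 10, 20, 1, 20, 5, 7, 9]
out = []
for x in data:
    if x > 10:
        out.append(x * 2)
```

Sum of doubled values > 10
`out` takes the values: [] → [38] → [38, 40] → [38, 40, 40]
So `sum(out)` = 118

Answer: 118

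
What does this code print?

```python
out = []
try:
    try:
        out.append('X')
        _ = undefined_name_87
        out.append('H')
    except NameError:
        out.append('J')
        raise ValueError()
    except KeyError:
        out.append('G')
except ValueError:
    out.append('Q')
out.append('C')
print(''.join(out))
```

Execution trace: 'X' (inner try body) → 'J' (inner except NameError) → 'Q' (outer except ValueError) → 'C' (after the try/except). Output: XJQC

Answer: XJQC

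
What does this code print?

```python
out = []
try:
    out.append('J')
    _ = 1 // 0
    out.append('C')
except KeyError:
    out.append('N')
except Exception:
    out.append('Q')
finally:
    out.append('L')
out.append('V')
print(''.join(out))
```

Execution trace: 'J' (try body) → 'Q' (except Exception) → 'L' (finally) → 'V' (after the try/except). Output: JQLV

Answer: JQLV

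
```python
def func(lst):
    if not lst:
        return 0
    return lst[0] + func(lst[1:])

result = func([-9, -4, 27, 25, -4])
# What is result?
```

(-9) + (-4) + 27 + 25 + (-4) + 0 = 35

Answer: 35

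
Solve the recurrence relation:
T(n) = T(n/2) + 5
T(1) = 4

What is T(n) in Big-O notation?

Each step divides n by 2 and adds 5. After log_2(n) steps we reach T(1)=4. So T(n) = 5·log_2(n) + 4 = O(log n).

Answer: O(log n)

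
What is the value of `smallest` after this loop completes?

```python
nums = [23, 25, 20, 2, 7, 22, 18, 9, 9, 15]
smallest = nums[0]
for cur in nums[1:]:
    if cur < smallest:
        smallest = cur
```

Minimum of [23, 25, 20, 2, 7, 22, 18, 9, 9, 15]
`smallest` takes the values: 23 → 20 → 2

Answer: 2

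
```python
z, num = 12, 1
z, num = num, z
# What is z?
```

Trace:
`z, num = 12, 1` → z = 12; num = 1
`z, num = num, z` → z = 1; num = 12
So z = 1

Answer: 1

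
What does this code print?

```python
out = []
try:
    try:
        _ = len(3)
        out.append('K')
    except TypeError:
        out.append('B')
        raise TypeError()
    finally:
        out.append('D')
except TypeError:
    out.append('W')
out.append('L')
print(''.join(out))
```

Execution trace: 'B' (inner except TypeError) → 'D' (inner finally) → 'W' (outer except TypeError) → 'L' (after the try/except). Output: BDWL

Answer: BDWL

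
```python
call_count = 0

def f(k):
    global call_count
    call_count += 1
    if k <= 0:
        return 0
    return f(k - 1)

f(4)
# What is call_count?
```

Linear recursion stepping by 1: 5 calls from k=4 down to ≤0.

Answer: 5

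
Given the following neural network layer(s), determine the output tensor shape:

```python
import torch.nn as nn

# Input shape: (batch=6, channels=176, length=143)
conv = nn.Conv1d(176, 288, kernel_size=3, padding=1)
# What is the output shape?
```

Input: (6, 176, 143) -> Output: (6, 288, 143)

Answer: (6, 288, 143)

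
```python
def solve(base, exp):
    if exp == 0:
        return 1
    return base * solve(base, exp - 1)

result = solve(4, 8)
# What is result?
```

solve(4, 8) = 4 * 4 * 4 * 4 * 4 * 4 * 4 * 4 = 65536

Answer: 65536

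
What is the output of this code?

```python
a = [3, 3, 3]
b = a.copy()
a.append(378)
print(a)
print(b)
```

Key concept: list.copy() creates independent copy.
Step by step:
`a = [3, 3, 3]` → a = [3, 3, 3]
`b = a.copy()` → b = [3, 3, 3]
`a.append(378)` → a = [3, 3, 3, 378]
`print(a)` → prints [3, 3, 3, 378]
`print(b)` → prints [3, 3, 3]

Answer:
[3, 3, 3, 378]
[3, 3, 3]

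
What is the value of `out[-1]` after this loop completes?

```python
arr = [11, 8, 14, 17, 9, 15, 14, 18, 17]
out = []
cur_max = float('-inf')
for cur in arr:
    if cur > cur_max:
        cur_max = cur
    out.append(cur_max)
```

Running max ends at 18
`out` takes the values: [] → [11] → [11, 11] → [11, 11, 14] → [11, 11, 14, 17] → [11, 11, 14, 17, 17] → [11, 11, 14, 17, 17, 17] → [11, 11, 14, 17, 17, 17, 17] → [11, 11, 14, 17, 17, 17, 17, 18] → [11, 11, 14, 17, 17, 17, 17, 18, 18]
So `out[-1]` = 18

Answer: 18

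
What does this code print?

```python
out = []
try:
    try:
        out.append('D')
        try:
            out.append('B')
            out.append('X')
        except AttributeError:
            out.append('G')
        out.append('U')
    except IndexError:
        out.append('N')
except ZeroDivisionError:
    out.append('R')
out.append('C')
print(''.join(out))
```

Execution trace: 'D' (try body) → 'B' (inner try body) → 'X' (inner try body, no exception) → 'U' (try body, no exception) → 'C' (after the try/except). Output: DBXUC

Answer: DBXUC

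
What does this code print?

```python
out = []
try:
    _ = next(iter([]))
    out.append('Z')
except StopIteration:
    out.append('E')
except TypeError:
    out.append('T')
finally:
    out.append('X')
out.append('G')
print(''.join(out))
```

Execution trace: 'E' (except StopIteration) → 'X' (finally) → 'G' (after the try/except). Output: EXG

Answer: EXG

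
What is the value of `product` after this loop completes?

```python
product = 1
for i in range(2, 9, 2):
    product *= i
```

Product of even numbers 2 to 8
`product` takes the values: 1 → 2 → 8 → 48 → 384

Answer: 384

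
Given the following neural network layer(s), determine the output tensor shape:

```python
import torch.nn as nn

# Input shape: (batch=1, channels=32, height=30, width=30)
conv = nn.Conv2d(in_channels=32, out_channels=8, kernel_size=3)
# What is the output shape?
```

Input: (1, 32, 30, 30) -> Output: (1, 8, 28, 28)

Answer: (1, 8, 28, 28)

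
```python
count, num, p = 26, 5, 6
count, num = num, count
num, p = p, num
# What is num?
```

Trace:
`count, num, p = 26, 5, 6` → count = 26; num = 5; p = 6
`count, num = num, count` → count = 5; num = 26
`num, p = p, num` → num = 6; p = 26
So num = 6

Answer: 6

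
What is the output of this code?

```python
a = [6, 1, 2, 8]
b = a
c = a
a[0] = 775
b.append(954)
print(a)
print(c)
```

Key concept: multiple aliases.
Step by step:
`a = [6, 1, 2, 8]` → a = [6, 1, 2, 8]
`b = a` → b = [6, 1, 2, 8] (same object as a)
`c = a` → c = [6, 1, 2, 8] (same object as a, b)
`a[0] = 775` → a = [775, 1, 2, 8] (same object as b, c); b = [775, 1, 2, 8] (same object as a, c); c = [775, 1, 2, 8] (same object as a, b)
`b.append(954)` → a = [775, 1, 2, 8, 954] (same object as b, c); b = [775, 1, 2, 8, 954] (same object as a, c); c = [775, 1, 2, 8, 954] (same object as a, b)
`print(a)` → prints [775, 1, 2, 8, 954]
`print(c)` → prints [775, 1, 2, 8, 954]

Answer:
[775, 1, 2, 8, 954]
[775, 1, 2, 8, 954]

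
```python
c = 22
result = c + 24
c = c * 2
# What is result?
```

Trace:
`c = 22` → c = 22
`result = c + 24` → result = 46
`c = c * 2` → c = 44
So result = 46

Answer: 46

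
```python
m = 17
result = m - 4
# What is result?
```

Trace:
`m = 17` → m = 17
`result = m - 4` → result = 13
So result = 13

Answer: 13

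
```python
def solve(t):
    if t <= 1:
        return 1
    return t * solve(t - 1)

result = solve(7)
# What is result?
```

solve(7) = 7 * 6 * 5 * 4 * 3 * 2 * 1 = 5040

Answer: 5040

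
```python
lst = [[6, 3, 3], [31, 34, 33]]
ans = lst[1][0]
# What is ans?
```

Trace:
`lst = [[6, 3, 3], [31, 34, 33]]` → lst = [[6, 3, 3], [31, 34, 33]]
`ans = lst[1][0]` → ans = 31
So ans = 31

Answer: 31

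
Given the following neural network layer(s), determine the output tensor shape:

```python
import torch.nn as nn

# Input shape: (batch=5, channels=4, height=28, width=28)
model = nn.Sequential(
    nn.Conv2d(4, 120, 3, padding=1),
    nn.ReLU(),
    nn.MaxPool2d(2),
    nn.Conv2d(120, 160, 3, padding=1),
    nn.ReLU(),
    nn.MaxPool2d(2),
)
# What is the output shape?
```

Input: (5, 4, 28, 28) -> after first Conv2d: (5, 120, 28, 28) -> after first MaxPool2d: (5, 120, 14, 14) -> after second Conv2d: (5, 160, 14, 14) -> Output: (5, 160, 7, 7)

Answer: (5, 160, 7, 7)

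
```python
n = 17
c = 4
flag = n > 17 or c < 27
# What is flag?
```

Trace:
`n = 17` → n = 17
`c = 4` → c = 4
`flag = n > 17 or c < 27` → flag = True
So flag = True

Answer: True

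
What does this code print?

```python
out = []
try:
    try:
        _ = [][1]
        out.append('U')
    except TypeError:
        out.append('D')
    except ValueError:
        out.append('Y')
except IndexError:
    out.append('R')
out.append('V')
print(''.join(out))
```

Execution trace: 'R' (outer except IndexError) → 'V' (after the try/except). Output: RV

Answer: RV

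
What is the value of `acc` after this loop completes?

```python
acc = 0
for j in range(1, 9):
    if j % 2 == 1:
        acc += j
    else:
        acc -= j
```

Add odd, subtract even
`acc` takes the values: 0 → 1 → -1 → 2 → -2 → 3 → -3 → 4 → -4

Answer: -4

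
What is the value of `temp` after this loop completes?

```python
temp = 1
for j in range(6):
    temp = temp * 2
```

Multiply by 2, 6 times: 1 * 2^6 = 64
`temp` takes the values: 1 → 2 → 4 → 8 → 16 → 32 → 64

Answer: 64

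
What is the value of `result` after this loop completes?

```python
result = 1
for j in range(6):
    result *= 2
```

2^6 = 64
`result` takes the values: 1 → 2 → 4 → 8 → 16 → 32 → 64

Answer: 64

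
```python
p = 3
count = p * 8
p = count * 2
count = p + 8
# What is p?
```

Trace:
`p = 3` → p = 3
`count = p * 8` → count = 24
`p = count * 2` → p = 48
`count = p + 8` → count = 56
So p = 48

Answer: 48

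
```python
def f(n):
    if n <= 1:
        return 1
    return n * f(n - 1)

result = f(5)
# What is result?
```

f(5) = 5 * 4 * 3 * 2 * 1 = 120

Answer: 120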